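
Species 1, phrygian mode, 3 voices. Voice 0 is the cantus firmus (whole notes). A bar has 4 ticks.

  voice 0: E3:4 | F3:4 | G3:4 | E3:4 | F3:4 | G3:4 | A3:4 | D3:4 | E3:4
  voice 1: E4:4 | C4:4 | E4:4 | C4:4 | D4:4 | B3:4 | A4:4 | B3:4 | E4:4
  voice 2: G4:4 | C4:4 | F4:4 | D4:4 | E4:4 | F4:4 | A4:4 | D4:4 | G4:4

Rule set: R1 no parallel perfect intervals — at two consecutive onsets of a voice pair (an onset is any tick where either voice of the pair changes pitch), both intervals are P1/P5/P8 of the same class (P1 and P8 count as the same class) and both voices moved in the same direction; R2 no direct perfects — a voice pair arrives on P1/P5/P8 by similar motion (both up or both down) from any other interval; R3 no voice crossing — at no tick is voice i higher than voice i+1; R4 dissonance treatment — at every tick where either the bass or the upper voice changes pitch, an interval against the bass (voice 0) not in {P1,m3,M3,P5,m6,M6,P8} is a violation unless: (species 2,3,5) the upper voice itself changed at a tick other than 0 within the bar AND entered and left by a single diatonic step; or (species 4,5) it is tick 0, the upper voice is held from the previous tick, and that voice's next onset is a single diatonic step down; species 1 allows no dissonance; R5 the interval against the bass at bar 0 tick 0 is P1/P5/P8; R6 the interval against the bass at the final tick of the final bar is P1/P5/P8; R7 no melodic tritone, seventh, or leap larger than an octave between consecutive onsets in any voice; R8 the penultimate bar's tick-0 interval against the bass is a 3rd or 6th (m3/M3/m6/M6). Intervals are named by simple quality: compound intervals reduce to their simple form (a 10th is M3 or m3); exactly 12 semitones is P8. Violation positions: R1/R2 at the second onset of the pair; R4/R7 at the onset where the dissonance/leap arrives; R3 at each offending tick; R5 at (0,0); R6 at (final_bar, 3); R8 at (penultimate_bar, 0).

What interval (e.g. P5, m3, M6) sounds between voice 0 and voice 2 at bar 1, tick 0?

P5

voice 0=F3 voice 2=C4 -> P5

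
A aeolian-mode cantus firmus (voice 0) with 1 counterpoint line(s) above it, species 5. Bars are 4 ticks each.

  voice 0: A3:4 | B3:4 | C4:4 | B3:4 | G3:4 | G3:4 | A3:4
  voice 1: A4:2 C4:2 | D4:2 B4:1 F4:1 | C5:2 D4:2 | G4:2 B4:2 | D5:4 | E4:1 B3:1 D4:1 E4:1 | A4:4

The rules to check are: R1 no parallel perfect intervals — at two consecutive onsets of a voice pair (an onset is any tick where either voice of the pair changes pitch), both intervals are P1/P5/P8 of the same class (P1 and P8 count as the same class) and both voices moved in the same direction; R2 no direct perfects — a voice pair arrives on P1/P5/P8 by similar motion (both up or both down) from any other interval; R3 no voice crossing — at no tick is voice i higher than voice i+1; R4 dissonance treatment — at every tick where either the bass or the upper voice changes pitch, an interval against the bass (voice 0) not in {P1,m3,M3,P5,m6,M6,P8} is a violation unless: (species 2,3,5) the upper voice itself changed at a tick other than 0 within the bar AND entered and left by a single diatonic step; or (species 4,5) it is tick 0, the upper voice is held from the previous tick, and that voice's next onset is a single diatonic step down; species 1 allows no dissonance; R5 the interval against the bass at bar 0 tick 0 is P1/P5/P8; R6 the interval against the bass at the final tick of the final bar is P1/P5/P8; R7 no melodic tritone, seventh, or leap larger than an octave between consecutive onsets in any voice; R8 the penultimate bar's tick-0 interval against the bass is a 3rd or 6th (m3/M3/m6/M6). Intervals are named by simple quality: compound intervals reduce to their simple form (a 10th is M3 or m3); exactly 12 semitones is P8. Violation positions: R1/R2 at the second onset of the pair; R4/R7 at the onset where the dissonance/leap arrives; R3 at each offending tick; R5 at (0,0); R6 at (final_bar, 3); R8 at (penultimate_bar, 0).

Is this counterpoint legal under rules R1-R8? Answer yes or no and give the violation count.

No (7 violations)

bar 0: v0=A3 v1=A4 (P8)
bar 1: v0=B3 v1=D4 (m3)
bar 2: v0=C4 v1=C5 (P8)
bar 3: v0=B3 v1=G4 (m6)
bar 4: v0=G3 v1=D5 (P5)
bar 5: v0=G3 v1=E4 (M6)
bar 6: v0=A3 v1=A4 (P8)
  R4 @ bar1.3: B3/F4 TT untreated
  R7 @ bar1.3: B4->F4 leap 6st
  R2 @ bar2.0: B3/F4 TT -> C4/C5 P8 similar
  R4 @ bar2.2: C4/D4 M2 untreated
  R7 @ bar2.2: C5->D4 leap 10st
  R7 @ bar5.0: D5->E4 leap 10st
  R2 @ bar6.0: G3/E4 M6 -> A3/A4 P8 similar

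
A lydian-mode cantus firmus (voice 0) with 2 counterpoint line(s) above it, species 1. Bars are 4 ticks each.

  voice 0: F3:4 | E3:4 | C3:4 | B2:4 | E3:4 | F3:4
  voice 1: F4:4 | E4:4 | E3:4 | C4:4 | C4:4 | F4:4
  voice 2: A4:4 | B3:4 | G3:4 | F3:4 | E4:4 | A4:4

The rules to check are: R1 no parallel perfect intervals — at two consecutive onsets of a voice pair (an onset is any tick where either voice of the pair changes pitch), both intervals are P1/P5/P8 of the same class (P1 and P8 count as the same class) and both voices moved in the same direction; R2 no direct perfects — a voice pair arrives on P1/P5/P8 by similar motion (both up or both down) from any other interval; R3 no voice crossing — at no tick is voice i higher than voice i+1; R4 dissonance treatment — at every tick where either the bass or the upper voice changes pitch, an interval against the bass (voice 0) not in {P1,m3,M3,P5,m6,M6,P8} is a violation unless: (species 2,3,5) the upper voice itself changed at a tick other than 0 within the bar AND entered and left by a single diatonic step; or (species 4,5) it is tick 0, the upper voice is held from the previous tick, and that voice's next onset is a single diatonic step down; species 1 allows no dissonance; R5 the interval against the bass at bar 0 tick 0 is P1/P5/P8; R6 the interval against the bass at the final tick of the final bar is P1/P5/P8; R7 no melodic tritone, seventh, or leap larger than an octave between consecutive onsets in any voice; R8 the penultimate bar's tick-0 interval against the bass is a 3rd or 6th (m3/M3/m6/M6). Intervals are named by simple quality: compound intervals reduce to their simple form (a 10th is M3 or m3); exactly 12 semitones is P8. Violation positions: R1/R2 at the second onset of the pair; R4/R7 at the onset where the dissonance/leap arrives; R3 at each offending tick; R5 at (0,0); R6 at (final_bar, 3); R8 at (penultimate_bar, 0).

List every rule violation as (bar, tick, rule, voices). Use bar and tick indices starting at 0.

(0, 0, R5, (0, 2))
(1, 0, R1, (0, 1))
(1, 0, R2, (0, 2))
(1, 0, R3, (1, 2))
(1, 0, R7, (2,))
(1, 1, R3, (1, 2))
(1, 2, R3, (1, 2))
(1, 3, R3, (1, 2))
(2, 0, R1, (0, 2))
(3, 0, R3, (1, 2))
(3, 0, R4, (0, 1))
(3, 0, R4, (0, 2))
(3, 1, R3, (1, 2))
(3, 2, R3, (1, 2))
(3, 3, R3, (1, 2))
(4, 0, R2, (0, 2))
(4, 0, R7, (2,))
(4, 0, R8, (0, 2))
(5, 0, R2, (0, 1))
(5, 3, R6, (0, 2))

bar 0: v0=F3 v1=F4 v2=A4 downbeat M3
bar 1: v0=E3 v1=E4 v2=B3 downbeat P5
bar 2: v0=C3 v1=E3 v2=G3 downbeat P5
bar 3: v0=B2 v1=C4 v2=F3 downbeat TT
bar 4: v0=E3 v1=C4 v2=E4 downbeat P8
bar 5: v0=F3 v1=F4 v2=A4 downbeat M3
  -> R5 @ bar 0 tick 0 v(0, 2): opens on M3
  -> R1 @ bar 1 tick 0 v(0, 1): F3/F4 P8 -> E3/E4 P8 similar
  -> R2 @ bar 1 tick 0 v(0, 2): F3/A4 M3 -> E3/B3 P5 similar
  -> R3 @ bar 1 tick 0 v(1, 2): E4 above B3
  -> R7 @ bar 1 tick 0 v(2,): A4->B3 leap 10st
  -> R3 @ bar 1 tick 1 v(1, 2): E4 above B3
  -> R3 @ bar 1 tick 2 v(1, 2): E4 above B3
  -> R3 @ bar 1 tick 3 v(1, 2): E4 above B3
  -> R1 @ bar 2 tick 0 v(0, 2): E3/B3 P5 -> C3/G3 P5 similar
  -> R3 @ bar 3 tick 0 v(1, 2): C4 above F3
  -> R4 @ bar 3 tick 0 v(0, 1): B2/C4 m2 untreated
  -> R4 @ bar 3 tick 0 v(0, 2): B2/F3 TT untreated
  -> R3 @ bar 3 tick 1 v(1, 2): C4 above F3
  -> R3 @ bar 3 tick 2 v(1, 2): C4 above F3
  -> R3 @ bar 3 tick 3 v(1, 2): C4 above F3
  -> R2 @ bar 4 tick 0 v(0, 2): B2/F3 TT -> E3/E4 P8 similar
  -> R7 @ bar 4 tick 0 v(2,): F3->E4 leap 11st
  -> R8 @ bar 4 tick 0 v(0, 2): penult P8 not 3rd/6th
  -> R2 @ bar 5 tick 0 v(0, 1): E3/C4 m6 -> F3/F4 P8 similar
  -> R6 @ bar 5 tick 3 v(0, 2): closes on M3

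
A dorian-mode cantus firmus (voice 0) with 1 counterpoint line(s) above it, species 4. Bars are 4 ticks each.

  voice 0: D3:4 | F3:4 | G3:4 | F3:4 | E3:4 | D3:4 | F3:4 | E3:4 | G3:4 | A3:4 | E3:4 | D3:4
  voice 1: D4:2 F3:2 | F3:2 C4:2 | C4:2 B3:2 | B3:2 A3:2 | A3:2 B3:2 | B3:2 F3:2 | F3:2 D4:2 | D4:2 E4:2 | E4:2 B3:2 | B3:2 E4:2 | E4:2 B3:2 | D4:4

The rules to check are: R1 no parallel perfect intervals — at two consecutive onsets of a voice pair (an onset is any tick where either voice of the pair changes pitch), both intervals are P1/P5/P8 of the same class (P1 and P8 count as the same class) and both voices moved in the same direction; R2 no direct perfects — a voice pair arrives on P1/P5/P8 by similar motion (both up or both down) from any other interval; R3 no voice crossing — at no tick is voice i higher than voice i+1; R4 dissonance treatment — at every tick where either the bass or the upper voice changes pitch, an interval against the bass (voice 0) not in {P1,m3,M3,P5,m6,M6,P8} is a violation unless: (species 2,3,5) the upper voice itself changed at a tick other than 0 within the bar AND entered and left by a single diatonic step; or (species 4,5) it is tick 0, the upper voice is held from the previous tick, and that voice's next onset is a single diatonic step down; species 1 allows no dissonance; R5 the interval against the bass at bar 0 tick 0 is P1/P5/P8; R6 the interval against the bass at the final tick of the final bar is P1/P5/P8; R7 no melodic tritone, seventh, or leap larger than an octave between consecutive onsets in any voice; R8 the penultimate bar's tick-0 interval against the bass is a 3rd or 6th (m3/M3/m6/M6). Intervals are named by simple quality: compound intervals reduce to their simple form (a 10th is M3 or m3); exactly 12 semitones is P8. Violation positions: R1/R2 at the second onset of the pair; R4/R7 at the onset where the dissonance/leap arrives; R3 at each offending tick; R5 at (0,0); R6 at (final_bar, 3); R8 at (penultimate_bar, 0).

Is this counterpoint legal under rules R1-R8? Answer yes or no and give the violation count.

No (5 violations)

bar 0: v0=D3 v1=D4 (P8)
bar 1: v0=F3 v1=F3 (P1)
bar 2: v0=G3 v1=C4 (P4)
bar 3: v0=F3 v1=B3 (TT)
bar 4: v0=E3 v1=A3 (P4)
bar 5: v0=D3 v1=B3 (M6)
bar 6: v0=F3 v1=F3 (P1)
bar 7: v0=E3 v1=D4 (m7)
bar 8: v0=G3 v1=E4 (M6)
bar 9: v0=A3 v1=B3 (M2)
bar 10: v0=E3 v1=E4 (P8)
bar 11: v0=D3 v1=D4 (P8)
  R4 @ bar4.0: E3/A3 P4 untreated
  R7 @ bar5.2: B3->F3 leap 6st
  R4 @ bar7.0: E3/D4 m7 untreated
  R4 @ bar9.0: A3/B3 M2 untreated
  R8 @ bar10.0: penult P8 not 3rd/6th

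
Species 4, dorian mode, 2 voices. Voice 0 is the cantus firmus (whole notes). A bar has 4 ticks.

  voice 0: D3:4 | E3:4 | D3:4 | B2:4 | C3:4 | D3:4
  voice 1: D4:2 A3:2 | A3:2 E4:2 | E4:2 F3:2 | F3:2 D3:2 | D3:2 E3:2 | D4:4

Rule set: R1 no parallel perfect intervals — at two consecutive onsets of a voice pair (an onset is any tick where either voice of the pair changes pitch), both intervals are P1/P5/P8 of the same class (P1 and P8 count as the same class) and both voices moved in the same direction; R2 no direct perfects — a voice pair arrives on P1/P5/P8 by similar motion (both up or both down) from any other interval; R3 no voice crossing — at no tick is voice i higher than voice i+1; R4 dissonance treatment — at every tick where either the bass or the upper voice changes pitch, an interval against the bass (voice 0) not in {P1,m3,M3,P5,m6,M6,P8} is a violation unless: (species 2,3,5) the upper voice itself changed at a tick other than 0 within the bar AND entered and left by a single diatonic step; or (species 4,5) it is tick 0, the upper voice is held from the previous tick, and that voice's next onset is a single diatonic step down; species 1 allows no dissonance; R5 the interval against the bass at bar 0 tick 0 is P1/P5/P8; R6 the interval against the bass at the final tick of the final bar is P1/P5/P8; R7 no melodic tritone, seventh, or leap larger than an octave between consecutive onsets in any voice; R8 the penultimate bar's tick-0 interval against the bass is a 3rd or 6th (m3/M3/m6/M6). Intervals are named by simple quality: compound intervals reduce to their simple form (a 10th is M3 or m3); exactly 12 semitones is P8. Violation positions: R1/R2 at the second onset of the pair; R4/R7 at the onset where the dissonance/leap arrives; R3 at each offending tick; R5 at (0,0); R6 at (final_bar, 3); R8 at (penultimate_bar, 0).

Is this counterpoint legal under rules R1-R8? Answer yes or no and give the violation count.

bar 0: v0=D3 v1=D4 (P8)
bar 1: v0=E3 v1=A3 (P4)
bar 2: v0=D3 v1=E4 (M2)
bar 3: v0=B2 v1=F3 (TT)
bar 4: v0=C3 v1=D3 (M2)
bar 5: v0=D3 v1=D4 (P8)
  R4 @ bar1.0: E3/A3 P4 untreated
  R4 @ bar2.0: D3/E4 M2 untreated
  R7 @ bar2.2: E4->F3 leap 11st
  R4 @ bar3.0: B2/F3 TT untreated
  R4 @ bar4.0: C3/D3 M2 untreated
  R8 @ bar4.0: penult M2 not 3rd/6th
  R2 @ bar5.0: C3/E3 M3 -> D3/D4 P8 similar
  R7 @ bar5.0: E3->D4 leap 10st

No (8 violations)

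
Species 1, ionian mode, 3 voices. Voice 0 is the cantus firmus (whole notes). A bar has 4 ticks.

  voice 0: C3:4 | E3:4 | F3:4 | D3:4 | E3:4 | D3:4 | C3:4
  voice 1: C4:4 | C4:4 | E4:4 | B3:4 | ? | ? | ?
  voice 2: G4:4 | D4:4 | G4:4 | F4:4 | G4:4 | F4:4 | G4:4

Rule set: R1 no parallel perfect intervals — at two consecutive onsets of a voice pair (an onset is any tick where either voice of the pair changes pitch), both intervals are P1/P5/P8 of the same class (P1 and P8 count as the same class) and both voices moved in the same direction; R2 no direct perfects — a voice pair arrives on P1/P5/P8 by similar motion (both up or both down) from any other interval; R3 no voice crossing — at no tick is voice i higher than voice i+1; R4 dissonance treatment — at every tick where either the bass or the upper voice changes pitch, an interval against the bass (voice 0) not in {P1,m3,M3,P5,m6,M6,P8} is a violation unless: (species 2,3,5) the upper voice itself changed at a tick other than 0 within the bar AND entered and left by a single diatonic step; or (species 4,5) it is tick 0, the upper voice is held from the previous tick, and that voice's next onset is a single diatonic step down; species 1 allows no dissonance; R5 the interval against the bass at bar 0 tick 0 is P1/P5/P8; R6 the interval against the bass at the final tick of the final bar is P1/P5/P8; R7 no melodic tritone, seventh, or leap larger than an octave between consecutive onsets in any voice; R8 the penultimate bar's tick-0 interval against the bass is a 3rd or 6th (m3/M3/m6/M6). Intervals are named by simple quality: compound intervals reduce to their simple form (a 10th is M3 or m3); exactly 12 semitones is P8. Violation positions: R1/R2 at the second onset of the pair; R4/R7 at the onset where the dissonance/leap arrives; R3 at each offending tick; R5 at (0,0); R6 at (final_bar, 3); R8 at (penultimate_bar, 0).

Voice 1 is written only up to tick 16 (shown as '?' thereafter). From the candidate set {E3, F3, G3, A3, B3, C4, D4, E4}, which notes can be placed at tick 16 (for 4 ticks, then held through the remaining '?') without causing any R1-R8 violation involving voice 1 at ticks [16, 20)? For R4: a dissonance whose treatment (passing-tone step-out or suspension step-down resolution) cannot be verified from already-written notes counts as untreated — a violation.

E3: legal
F3: violates R4,R7
G3: legal
A3: violates R4
B3: legal
C4: violates R2
D4: violates R4
E4: violates R2

{B3, E3, G3}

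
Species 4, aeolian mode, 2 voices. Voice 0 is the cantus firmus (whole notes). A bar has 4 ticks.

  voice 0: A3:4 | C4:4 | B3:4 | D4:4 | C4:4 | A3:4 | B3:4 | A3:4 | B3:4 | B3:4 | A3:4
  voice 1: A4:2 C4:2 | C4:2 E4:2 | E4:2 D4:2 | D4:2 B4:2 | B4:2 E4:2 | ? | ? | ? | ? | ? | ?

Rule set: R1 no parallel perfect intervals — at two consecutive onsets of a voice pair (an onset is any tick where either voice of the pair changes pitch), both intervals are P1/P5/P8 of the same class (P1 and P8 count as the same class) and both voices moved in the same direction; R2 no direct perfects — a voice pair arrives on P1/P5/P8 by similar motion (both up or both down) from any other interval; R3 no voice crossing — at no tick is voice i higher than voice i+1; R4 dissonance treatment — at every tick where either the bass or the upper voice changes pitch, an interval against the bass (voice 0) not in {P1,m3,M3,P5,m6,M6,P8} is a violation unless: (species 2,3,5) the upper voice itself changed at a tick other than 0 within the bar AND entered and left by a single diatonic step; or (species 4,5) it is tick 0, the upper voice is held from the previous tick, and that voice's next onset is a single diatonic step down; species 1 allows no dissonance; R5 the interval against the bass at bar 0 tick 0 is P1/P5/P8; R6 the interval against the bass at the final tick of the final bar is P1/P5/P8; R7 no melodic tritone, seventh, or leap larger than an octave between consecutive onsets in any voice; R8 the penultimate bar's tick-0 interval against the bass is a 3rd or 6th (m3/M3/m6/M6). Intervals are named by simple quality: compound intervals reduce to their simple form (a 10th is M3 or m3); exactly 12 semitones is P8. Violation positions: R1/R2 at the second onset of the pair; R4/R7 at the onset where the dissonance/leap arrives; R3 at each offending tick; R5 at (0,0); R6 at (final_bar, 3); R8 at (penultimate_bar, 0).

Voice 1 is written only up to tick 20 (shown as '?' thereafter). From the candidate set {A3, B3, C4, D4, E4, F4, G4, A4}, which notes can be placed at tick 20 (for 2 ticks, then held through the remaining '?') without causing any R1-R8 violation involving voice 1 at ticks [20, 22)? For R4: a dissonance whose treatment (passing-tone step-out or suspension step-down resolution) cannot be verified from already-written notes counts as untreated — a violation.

{A4, C4, E4, F4}

A3: violates R2
B3: violates R4
C4: legal
D4: violates R4
E4: legal
F4: legal
G4: violates R4
A4: legal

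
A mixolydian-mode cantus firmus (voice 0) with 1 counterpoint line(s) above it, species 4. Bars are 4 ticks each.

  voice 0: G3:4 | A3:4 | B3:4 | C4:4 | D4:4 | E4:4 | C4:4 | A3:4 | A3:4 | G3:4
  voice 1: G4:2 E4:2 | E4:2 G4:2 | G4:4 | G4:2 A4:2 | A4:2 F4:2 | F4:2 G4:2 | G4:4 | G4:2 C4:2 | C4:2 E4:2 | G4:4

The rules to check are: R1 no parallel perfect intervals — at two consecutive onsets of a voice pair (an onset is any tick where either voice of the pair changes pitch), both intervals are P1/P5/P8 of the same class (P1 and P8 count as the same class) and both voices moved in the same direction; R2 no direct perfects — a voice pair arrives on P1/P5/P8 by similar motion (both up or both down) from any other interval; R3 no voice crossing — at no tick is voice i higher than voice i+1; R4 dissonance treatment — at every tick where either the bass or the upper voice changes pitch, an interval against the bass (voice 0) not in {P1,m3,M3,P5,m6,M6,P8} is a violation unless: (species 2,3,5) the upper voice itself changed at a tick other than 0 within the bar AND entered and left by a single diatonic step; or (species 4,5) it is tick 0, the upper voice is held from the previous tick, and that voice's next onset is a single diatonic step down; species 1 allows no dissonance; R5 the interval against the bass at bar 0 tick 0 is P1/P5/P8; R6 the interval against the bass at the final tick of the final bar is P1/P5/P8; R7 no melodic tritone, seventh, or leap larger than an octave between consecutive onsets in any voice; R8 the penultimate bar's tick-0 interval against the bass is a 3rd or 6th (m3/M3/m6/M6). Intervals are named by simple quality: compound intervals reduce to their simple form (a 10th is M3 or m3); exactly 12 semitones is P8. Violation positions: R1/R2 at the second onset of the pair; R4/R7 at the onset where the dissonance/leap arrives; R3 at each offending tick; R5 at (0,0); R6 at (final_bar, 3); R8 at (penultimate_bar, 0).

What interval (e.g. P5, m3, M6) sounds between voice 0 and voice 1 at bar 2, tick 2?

m6

voice 0=B3 voice 1=G4 -> m6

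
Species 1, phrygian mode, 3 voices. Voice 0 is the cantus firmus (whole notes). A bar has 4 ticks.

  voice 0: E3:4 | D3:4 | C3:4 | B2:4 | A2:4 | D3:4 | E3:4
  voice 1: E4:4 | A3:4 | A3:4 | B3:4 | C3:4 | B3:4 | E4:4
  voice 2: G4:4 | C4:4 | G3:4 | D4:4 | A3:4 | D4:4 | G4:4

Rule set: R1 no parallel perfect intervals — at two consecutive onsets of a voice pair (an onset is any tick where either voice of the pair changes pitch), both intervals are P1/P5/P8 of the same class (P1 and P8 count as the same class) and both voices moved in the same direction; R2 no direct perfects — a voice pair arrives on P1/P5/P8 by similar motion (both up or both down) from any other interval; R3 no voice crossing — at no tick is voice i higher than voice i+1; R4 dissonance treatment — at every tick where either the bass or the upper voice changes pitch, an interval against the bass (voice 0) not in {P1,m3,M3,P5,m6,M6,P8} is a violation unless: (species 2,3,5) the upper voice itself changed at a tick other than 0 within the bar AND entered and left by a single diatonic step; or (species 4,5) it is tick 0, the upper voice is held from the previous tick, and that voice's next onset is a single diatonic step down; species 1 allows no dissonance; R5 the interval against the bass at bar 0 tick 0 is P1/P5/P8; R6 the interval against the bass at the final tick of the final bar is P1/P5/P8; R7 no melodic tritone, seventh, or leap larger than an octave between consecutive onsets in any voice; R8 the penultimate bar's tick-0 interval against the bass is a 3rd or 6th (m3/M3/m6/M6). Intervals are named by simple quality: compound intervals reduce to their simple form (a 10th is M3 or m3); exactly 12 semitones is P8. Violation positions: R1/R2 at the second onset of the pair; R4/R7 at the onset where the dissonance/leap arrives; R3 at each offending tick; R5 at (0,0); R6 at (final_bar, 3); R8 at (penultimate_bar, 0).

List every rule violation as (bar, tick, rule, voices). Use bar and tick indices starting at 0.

(0, 0, R5, (0, 2))
(1, 0, R2, (0, 1))
(1, 0, R4, (0, 2))
(2, 0, R2, (0, 2))
(2, 0, R3, (1, 2))
(2, 1, R3, (1, 2))
(2, 2, R3, (1, 2))
(2, 3, R3, (1, 2))
(4, 0, R2, (0, 2))
(4, 0, R7, (1,))
(5, 0, R1, (0, 2))
(5, 0, R7, (1,))
(5, 0, R8, (0, 2))
(6, 0, R2, (0, 1))
(6, 3, R6, (0, 2))

bar 0: v0=E3 v1=E4 v2=G4 downbeat m3
bar 1: v0=D3 v1=A3 v2=C4 downbeat m7
bar 2: v0=C3 v1=A3 v2=G3 downbeat P5
bar 3: v0=B2 v1=B3 v2=D4 downbeat m3
bar 4: v0=A2 v1=C3 v2=A3 downbeat P8
bar 5: v0=D3 v1=B3 v2=D4 downbeat P8
bar 6: v0=E3 v1=E4 v2=G4 downbeat m3
  -> R5 @ bar 0 tick 0 v(0, 2): opens on m3
  -> R2 @ bar 1 tick 0 v(0, 1): E3/E4 P8 -> D3/A3 P5 similar
  -> R4 @ bar 1 tick 0 v(0, 2): D3/C4 m7 untreated
  -> R2 @ bar 2 tick 0 v(0, 2): D3/C4 m7 -> C3/G3 P5 similar
  -> R3 @ bar 2 tick 0 v(1, 2): A3 above G3
  -> R3 @ bar 2 tick 1 v(1, 2): A3 above G3
  -> R3 @ bar 2 tick 2 v(1, 2): A3 above G3
  -> R3 @ bar 2 tick 3 v(1, 2): A3 above G3
  -> R2 @ bar 4 tick 0 v(0, 2): B2/D4 m3 -> A2/A3 P8 similar
  -> R7 @ bar 4 tick 0 v(1,): B3->C3 leap 11st
  -> R1 @ bar 5 tick 0 v(0, 2): A2/A3 P8 -> D3/D4 P8 similar
  -> R7 @ bar 5 tick 0 v(1,): C3->B3 leap 11st
  -> R8 @ bar 5 tick 0 v(0, 2): penult P8 not 3rd/6th
  -> R2 @ bar 6 tick 0 v(0, 1): D3/B3 M6 -> E3/E4 P8 similar
  -> R6 @ bar 6 tick 3 v(0, 2): closes on m3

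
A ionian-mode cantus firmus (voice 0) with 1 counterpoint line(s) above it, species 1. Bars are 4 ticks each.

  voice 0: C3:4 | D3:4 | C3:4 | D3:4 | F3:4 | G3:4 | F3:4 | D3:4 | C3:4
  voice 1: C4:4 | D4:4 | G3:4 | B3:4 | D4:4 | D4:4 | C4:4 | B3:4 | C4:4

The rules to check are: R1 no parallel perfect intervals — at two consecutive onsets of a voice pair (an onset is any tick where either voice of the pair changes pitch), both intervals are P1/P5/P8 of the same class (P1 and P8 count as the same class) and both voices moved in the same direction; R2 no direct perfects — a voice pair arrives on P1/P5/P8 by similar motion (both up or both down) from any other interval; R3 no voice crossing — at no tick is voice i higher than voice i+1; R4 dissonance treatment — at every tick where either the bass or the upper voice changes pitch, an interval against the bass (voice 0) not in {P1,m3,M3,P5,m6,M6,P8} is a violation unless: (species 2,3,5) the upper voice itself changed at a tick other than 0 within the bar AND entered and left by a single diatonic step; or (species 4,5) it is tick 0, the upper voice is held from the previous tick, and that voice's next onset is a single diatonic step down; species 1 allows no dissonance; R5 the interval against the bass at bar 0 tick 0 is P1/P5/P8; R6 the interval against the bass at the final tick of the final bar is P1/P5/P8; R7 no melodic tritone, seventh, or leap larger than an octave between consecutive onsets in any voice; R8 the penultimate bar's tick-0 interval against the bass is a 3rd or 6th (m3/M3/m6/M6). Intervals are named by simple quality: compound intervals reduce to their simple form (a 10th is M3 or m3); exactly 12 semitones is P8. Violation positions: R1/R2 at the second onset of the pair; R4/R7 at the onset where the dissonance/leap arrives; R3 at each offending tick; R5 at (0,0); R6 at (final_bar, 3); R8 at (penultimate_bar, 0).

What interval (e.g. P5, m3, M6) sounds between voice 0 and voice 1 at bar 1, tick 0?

P8

voice 0=D3 voice 1=D4 -> P8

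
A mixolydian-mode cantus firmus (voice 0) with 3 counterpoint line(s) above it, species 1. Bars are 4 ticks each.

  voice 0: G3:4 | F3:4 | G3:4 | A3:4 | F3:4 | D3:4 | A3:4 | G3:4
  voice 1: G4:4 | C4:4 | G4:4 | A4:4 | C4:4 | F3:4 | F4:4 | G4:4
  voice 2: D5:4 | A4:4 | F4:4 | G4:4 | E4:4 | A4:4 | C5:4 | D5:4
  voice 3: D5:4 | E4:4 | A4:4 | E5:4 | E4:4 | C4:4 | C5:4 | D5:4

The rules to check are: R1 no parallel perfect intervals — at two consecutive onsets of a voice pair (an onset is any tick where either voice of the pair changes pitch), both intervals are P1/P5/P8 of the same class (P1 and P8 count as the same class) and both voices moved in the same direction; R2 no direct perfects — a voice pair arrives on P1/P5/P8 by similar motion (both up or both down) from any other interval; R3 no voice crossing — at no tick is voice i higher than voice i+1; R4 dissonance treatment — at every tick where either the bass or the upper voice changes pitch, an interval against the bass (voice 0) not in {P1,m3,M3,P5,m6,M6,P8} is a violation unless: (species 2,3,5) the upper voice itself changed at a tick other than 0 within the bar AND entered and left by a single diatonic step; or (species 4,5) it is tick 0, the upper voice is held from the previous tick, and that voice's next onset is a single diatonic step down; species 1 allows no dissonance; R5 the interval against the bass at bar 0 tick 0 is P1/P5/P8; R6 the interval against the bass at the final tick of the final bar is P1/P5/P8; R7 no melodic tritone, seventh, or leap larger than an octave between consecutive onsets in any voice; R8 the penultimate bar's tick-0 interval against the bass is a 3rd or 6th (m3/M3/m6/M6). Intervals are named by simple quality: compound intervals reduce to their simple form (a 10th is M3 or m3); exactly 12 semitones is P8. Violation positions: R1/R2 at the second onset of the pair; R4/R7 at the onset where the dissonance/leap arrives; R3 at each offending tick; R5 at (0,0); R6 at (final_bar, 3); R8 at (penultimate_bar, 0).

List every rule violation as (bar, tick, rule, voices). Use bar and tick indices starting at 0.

bar 0: v0=G3 v1=G4 v2=D5 v3=D5 downbeat P5
bar 1: v0=F3 v1=C4 v2=A4 v3=E4 downbeat M7
bar 2: v0=G3 v1=G4 v2=F4 v3=A4 downbeat M2
bar 3: v0=A3 v1=A4 v2=G4 v3=E5 downbeat P5
bar 4: v0=F3 v1=C4 v2=E4 v3=E4 downbeat M7
bar 5: v0=D3 v1=F3 v2=A4 v3=C4 downbeat m7
bar 6: v0=A3 v1=F4 v2=C5 v3=C5 downbeat m3
bar 7: v0=G3 v1=G4 v2=D5 v3=D5 downbeat P5
  -> R2 @ bar 1 tick 0 v(0, 1): G3/G4 P8 -> F3/C4 P5 similar
  -> R3 @ bar 1 tick 0 v(2, 3): A4 above E4
  -> R4 @ bar 1 tick 0 v(0, 3): F3/E4 M7 untreated
  -> R7 @ bar 1 tick 0 v(3,): D5->E4 leap 10st
  -> R3 @ bar 1 tick 1 v(2, 3): A4 above E4
  -> R3 @ bar 1 tick 2 v(2, 3): A4 above E4
  -> R3 @ bar 1 tick 3 v(2, 3): A4 above E4
  -> R2 @ bar 2 tick 0 v(0, 1): F3/C4 P5 -> G3/G4 P8 similar
  -> R3 @ bar 2 tick 0 v(1, 2): G4 above F4
  -> R4 @ bar 2 tick 0 v(0, 2): G3/F4 m7 untreated
  -> R4 @ bar 2 tick 0 v(0, 3): G3/A4 M2 untreated
  -> R3 @ bar 2 tick 1 v(1, 2): G4 above F4
  -> R3 @ bar 2 tick 2 v(1, 2): G4 above F4
  -> R3 @ bar 2 tick 3 v(1, 2): G4 above F4
  -> R1 @ bar 3 tick 0 v(0, 1): G3/G4 P8 -> A3/A4 P8 similar
  -> R2 @ bar 3 tick 0 v(0, 3): G3/A4 M2 -> A3/E5 P5 similar
  -> R2 @ bar 3 tick 0 v(1, 3): G4/A4 M2 -> A4/E5 P5 similar
  -> R3 @ bar 3 tick 0 v(1, 2): A4 above G4
  -> R4 @ bar 3 tick 0 v(0, 2): A3/G4 m7 untreated
  -> R3 @ bar 3 tick 1 v(1, 2): A4 above G4
  -> R3 @ bar 3 tick 2 v(1, 2): A4 above G4
  -> R3 @ bar 3 tick 3 v(1, 2): A4 above G4
  -> R2 @ bar 4 tick 0 v(0, 1): A3/A4 P8 -> F3/C4 P5 similar
  -> R2 @ bar 4 tick 0 v(2, 3): G4/E5 M6 -> E4/E4 P1 similar
  -> R4 @ bar 4 tick 0 v(0, 2): F3/E4 M7 untreated
  -> R4 @ bar 4 tick 0 v(0, 3): F3/E4 M7 untreated
  -> R2 @ bar 5 tick 0 v(1, 3): C4/E4 M3 -> F3/C4 P5 similar
  -> R3 @ bar 5 tick 0 v(2, 3): A4 above C4
  -> R4 @ bar 5 tick 0 v(0, 3): D3/C4 m7 untreated
  -> R3 @ bar 5 tick 1 v(2, 3): A4 above C4
  -> R3 @ bar 5 tick 2 v(2, 3): A4 above C4
  -> R3 @ bar 5 tick 3 v(2, 3): A4 above C4
  -> R1 @ bar 6 tick 0 v(1, 3): F3/C4 P5 -> F4/C5 P5 similar
  -> R2 @ bar 6 tick 0 v(1, 2): F3/A4 M3 -> F4/C5 P5 similar
  -> R2 @ bar 6 tick 0 v(2, 3): A4/C4 M6 -> C5/C5 P1 similar
  -> R1 @ bar 7 tick 0 v(1, 2): F4/C5 P5 -> G4/D5 P5 similar
  -> R1 @ bar 7 tick 0 v(1, 3): F4/C5 P5 -> G4/D5 P5 similar
  -> R1 @ bar 7 tick 0 v(2, 3): C5/C5 P1 -> D5/D5 P1 similar

(1, 0, R2, (0, 1))
(1, 0, R3, (2, 3))
(1, 0, R4, (0, 3))
(1, 0, R7, (3,))
(1, 1, R3, (2, 3))
(1, 2, R3, (2, 3))
(1, 3, R3, (2, 3))
(2, 0, R2, (0, 1))
(2, 0, R3, (1, 2))
(2, 0, R4, (0, 2))
(2, 0, R4, (0, 3))
(2, 1, R3, (1, 2))
(2, 2, R3, (1, 2))
(2, 3, R3, (1, 2))
(3, 0, R1, (0, 1))
(3, 0, R2, (0, 3))
(3, 0, R2, (1, 3))
(3, 0, R3, (1, 2))
(3, 0, R4, (0, 2))
(3, 1, R3, (1, 2))
(3, 2, R3, (1, 2))
(3, 3, R3, (1, 2))
(4, 0, R2, (0, 1))
(4, 0, R2, (2, 3))
(4, 0, R4, (0, 2))
(4, 0, R4, (0, 3))
(5, 0, R2, (1, 3))
(5, 0, R3, (2, 3))
(5, 0, R4, (0, 3))
(5, 1, R3, (2, 3))
(5, 2, R3, (2, 3))
(5, 3, R3, (2, 3))
(6, 0, R1, (1, 3))
(6, 0, R2, (1, 2))
(6, 0, R2, (2, 3))
(7, 0, R1, (1, 2))
(7, 0, R1, (1, 3))
(7, 0, R1, (2, 3))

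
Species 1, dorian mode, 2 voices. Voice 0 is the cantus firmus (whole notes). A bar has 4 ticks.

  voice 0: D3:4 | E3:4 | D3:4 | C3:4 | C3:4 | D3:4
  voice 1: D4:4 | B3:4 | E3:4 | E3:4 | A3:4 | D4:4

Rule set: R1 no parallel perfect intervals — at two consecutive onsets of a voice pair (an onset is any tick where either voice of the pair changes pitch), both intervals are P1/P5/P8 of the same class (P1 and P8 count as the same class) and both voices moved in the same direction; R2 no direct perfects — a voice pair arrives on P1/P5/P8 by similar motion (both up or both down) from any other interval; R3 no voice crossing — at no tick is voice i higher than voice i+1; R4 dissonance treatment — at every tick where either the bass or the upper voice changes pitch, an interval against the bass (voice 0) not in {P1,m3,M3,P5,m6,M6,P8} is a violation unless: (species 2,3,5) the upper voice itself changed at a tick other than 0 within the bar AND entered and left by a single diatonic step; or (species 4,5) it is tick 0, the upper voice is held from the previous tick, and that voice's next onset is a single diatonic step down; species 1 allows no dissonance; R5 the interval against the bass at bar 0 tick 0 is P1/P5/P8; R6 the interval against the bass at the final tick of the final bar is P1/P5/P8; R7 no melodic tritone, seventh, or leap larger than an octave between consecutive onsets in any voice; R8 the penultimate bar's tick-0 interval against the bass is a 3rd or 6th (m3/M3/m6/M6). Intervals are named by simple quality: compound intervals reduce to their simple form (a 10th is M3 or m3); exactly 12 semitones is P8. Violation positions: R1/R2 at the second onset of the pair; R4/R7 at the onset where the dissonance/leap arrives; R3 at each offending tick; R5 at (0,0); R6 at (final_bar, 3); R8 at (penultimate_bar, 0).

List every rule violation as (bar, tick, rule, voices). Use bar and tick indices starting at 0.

(2, 0, R4, (0, 1))
(5, 0, R2, (0, 1))

bar 0: v0=D3 v1=D4 downbeat P8
bar 1: v0=E3 v1=B3 downbeat P5
bar 2: v0=D3 v1=E3 downbeat M2
bar 3: v0=C3 v1=E3 downbeat M3
bar 4: v0=C3 v1=A3 downbeat M6
bar 5: v0=D3 v1=D4 downbeat P8
  -> R4 @ bar 2 tick 0 v(0, 1): D3/E3 M2 untreated
  -> R2 @ bar 5 tick 0 v(0, 1): C3/A3 M6 -> D3/D4 P8 similar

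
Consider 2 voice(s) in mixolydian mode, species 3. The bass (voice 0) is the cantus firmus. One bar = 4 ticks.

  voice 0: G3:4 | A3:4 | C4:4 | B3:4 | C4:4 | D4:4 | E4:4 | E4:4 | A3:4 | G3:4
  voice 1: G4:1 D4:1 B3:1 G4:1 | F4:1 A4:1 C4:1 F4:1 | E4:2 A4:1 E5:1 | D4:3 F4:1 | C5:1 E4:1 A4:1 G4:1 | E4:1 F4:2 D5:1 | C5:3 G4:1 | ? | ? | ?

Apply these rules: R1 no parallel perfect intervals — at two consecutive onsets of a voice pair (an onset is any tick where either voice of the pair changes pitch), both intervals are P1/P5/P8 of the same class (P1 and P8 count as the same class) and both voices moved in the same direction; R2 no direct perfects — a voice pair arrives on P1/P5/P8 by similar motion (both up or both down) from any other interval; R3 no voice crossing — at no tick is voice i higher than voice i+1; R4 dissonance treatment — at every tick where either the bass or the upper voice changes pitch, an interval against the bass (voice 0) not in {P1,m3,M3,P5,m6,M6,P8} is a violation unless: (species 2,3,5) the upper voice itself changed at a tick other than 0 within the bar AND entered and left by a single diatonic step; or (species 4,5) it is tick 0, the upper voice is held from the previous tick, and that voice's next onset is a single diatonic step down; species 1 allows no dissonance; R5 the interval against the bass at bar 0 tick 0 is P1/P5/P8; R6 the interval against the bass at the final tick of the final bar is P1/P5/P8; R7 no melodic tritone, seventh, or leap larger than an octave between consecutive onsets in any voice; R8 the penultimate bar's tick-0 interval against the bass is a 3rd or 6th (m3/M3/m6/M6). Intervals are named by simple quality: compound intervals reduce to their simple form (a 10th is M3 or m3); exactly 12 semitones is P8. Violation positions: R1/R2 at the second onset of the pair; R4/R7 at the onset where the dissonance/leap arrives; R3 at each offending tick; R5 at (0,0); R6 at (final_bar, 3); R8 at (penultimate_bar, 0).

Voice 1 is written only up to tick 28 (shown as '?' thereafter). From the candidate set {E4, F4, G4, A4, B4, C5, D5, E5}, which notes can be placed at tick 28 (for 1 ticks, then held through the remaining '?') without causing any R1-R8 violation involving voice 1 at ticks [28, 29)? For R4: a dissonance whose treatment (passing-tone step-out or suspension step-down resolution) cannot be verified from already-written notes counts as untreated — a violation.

E4: legal
F4: violates R4
G4: legal
A4: violates R4
B4: legal
C5: legal
D5: violates R4
E5: legal

{B4, C5, E4, E5, G4}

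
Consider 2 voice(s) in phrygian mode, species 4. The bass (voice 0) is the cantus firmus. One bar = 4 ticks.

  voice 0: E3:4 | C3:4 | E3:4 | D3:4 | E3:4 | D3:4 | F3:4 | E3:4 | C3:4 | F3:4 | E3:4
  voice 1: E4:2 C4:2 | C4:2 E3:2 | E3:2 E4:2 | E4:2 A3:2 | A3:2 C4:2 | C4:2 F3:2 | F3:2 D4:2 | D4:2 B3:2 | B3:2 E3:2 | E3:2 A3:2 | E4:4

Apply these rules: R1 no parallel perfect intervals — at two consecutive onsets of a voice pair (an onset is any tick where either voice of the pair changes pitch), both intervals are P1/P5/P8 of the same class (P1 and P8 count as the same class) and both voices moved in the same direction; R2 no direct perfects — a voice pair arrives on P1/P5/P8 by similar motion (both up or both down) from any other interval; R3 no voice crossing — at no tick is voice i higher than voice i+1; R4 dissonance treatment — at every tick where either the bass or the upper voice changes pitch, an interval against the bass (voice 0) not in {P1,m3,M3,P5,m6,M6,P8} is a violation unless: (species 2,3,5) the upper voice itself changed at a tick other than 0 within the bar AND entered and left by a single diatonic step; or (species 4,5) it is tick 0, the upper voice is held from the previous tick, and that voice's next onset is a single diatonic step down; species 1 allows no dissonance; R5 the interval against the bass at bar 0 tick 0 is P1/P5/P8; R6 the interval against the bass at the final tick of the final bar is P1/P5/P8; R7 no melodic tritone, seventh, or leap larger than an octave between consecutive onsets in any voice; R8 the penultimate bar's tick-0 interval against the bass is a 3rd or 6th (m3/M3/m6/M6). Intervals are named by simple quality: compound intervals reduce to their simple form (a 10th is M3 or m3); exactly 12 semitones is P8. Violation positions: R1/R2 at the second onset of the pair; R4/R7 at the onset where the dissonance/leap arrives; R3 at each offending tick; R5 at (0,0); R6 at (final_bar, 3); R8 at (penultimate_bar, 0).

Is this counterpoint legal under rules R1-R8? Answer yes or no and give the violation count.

No (9 violations)

bar 0: v0=E3 v1=E4 (P8)
bar 1: v0=C3 v1=C4 (P8)
bar 2: v0=E3 v1=E3 (P1)
bar 3: v0=D3 v1=E4 (M2)
bar 4: v0=E3 v1=A3 (P4)
bar 5: v0=D3 v1=C4 (m7)
bar 6: v0=F3 v1=F3 (P1)
bar 7: v0=E3 v1=D4 (m7)
bar 8: v0=C3 v1=B3 (M7)
bar 9: v0=F3 v1=E3 (m2)
bar 10: v0=E3 v1=E4 (P8)
  R4 @ bar3.0: D3/E4 M2 untreated
  R4 @ bar4.0: E3/A3 P4 untreated
  R4 @ bar5.0: D3/C4 m7 untreated
  R4 @ bar7.0: E3/D4 m7 untreated
  R4 @ bar8.0: C3/B3 M7 untreated
  R3 @ bar9.0: F3 above E3
  R4 @ bar9.0: F3/E3 m2 untreated
  R8 @ bar9.0: penult m2 not 3rd/6th
  R3 @ bar9.1: F3 above E3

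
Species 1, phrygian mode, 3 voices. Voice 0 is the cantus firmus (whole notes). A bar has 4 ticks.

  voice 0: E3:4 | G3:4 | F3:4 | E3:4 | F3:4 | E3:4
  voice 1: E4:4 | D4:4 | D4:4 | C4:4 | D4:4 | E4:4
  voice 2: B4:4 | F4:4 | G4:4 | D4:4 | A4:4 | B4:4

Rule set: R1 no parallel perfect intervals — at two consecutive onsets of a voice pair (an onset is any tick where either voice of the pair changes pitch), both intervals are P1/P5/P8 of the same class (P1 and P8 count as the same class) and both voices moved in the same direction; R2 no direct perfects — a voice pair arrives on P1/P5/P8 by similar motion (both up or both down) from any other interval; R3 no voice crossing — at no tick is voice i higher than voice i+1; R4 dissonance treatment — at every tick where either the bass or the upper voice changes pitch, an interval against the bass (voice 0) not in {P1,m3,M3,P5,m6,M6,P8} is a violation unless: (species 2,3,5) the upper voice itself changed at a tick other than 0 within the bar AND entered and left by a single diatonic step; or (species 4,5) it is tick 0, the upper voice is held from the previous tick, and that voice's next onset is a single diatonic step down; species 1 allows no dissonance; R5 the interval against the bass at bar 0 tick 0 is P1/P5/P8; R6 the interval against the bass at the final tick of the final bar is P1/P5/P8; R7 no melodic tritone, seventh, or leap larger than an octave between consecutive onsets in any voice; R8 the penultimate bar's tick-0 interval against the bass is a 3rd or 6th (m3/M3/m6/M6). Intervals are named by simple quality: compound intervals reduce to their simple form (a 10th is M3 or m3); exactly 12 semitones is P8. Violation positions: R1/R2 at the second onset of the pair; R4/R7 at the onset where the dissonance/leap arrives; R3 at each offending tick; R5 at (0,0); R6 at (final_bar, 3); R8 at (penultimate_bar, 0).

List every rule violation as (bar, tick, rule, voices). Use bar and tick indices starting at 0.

bar 0: v0=E3 v1=E4 v2=B4 downbeat P5
bar 1: v0=G3 v1=D4 v2=F4 downbeat m7
bar 2: v0=F3 v1=D4 v2=G4 downbeat M2
bar 3: v0=E3 v1=C4 v2=D4 downbeat m7
bar 4: v0=F3 v1=D4 v2=A4 downbeat M3
bar 5: v0=E3 v1=E4 v2=B4 downbeat P5
  -> R4 @ bar 1 tick 0 v(0, 2): G3/F4 m7 untreated
  -> R7 @ bar 1 tick 0 v(2,): B4->F4 leap 6st
  -> R4 @ bar 2 tick 0 v(0, 2): F3/G4 M2 untreated
  -> R4 @ bar 3 tick 0 v(0, 2): E3/D4 m7 untreated
  -> R2 @ bar 4 tick 0 v(1, 2): C4/D4 M2 -> D4/A4 P5 similar
  -> R1 @ bar 5 tick 0 v(1, 2): D4/A4 P5 -> E4/B4 P5 similar

(1, 0, R4, (0, 2))
(1, 0, R7, (2,))
(2, 0, R4, (0, 2))
(3, 0, R4, (0, 2))
(4, 0, R2, (1, 2))
(5, 0, R1, (1, 2))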